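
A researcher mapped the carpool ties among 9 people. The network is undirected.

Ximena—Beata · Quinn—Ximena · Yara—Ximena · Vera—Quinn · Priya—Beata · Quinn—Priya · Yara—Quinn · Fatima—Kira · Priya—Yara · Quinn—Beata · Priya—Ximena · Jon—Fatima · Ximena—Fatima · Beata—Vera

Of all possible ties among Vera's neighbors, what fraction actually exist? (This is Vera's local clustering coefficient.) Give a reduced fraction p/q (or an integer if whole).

Vera's neighbors: Beata and Quinn (k = 2).
Possible neighbor pairs: C(2,2) = 1. Edges among them: Beata–Quinn → e = 1.
Clustering(Vera) = 1/1.

1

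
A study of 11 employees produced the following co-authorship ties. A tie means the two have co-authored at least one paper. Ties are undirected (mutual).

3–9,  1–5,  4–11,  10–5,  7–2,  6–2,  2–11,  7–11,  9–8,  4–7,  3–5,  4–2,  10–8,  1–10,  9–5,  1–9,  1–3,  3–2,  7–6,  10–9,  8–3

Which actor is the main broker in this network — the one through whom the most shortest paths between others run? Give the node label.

Unnormalized betweenness of each node: 1:3/2, 2:25, 3:77/3, 4:0, 5:3/2, 6:0, 7:1, 8:3/2, 9:13/6, 10:2/3, 11:0.
3 has the largest value, 77/3, making it the main broker — the node through which the most shortest paths run.

3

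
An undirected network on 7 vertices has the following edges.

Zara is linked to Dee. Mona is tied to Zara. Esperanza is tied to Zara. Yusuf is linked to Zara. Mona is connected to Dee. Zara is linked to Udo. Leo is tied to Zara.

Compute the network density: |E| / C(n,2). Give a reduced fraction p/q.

1/3

There are 7 edges and 7 nodes, so the maximum possible is C(7,2) = 21.
Density = 7/21 = 1/3.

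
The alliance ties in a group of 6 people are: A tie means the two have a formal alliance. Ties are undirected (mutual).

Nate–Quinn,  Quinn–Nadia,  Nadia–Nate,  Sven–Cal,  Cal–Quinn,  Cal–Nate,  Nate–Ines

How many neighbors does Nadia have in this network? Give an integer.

Nadia is directly tied to Nate and Quinn. That is 2 neighbors, so the degree of Nadia is 2.

2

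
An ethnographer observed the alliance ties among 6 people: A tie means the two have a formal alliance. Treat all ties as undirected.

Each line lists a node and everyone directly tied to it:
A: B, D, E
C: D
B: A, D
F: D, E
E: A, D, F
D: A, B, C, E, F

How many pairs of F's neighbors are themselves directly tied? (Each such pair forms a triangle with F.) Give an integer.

F's neighbors: D and E.
Neighbor pairs that are themselves tied: F–D–E. Each forms one triangle with F, for 1 in total.

1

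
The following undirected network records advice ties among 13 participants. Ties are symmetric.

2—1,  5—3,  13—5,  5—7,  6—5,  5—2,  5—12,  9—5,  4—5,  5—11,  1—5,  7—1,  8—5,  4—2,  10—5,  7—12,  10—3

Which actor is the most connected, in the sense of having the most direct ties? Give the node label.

5

Degrees — 1:3, 2:3, 3:2, 4:2, 5:12, 6:1, 7:3, 8:1, 9:1, 10:2, 11:1, 12:2, 13:1.
The maximum is 12, attained only by 5.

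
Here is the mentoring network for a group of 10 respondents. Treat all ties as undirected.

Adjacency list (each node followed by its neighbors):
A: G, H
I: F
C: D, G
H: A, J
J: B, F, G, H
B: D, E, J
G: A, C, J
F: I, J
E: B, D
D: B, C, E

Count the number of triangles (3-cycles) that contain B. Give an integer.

B's neighbors: D, E, and J.
Neighbor pairs that are themselves tied: B–D–E. Each forms one triangle with B, for 1 in total.

1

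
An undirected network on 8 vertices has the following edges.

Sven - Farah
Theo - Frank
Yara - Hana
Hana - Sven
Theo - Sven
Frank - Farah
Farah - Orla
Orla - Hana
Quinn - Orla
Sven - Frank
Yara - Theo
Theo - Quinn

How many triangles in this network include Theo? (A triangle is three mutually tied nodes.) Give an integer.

1

Theo's neighbors: Frank, Quinn, Sven, and Yara.
Neighbor pairs that are themselves tied: Theo–Frank–Sven. Each forms one triangle with Theo, for 1 in total.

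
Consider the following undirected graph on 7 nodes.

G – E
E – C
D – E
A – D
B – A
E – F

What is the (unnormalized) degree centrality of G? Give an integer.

G is directly tied to E. That is 1 neighbor, so the degree of G is 1.

1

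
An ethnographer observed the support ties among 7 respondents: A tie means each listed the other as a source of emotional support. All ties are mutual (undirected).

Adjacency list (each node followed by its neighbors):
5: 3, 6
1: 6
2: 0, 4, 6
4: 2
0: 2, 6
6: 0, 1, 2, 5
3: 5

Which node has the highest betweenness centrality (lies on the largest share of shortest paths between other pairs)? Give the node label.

6

Unnormalized betweenness of each node: 0:0, 1:0, 2:5, 3:0, 4:0, 5:5, 6:11.
6 has the largest value, 11, making it the main broker — the node through which the most shortest paths run.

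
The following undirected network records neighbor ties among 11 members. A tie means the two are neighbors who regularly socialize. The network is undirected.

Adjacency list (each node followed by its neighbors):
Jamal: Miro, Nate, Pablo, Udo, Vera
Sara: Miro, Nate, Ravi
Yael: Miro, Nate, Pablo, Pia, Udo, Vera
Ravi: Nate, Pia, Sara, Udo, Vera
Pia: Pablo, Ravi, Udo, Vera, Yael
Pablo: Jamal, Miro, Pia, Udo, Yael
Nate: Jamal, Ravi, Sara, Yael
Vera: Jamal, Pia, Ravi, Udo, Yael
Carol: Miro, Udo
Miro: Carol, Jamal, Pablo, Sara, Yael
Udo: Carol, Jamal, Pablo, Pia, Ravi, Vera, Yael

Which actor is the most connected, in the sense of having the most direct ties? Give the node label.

Degrees — Carol:2, Jamal:5, Miro:5, Nate:4, Pablo:5, Pia:5, Ravi:5, Sara:3, Udo:7, Vera:5, Yael:6.
The maximum is 7, attained only by Udo.

Udo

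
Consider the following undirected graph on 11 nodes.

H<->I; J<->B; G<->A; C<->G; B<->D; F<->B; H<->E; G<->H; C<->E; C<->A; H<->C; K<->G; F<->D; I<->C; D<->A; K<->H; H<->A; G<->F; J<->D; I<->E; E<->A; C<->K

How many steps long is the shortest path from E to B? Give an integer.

3

One shortest route is E – A – D – B, which uses 3 edges, and at distance 2 from E we only reach {D, G, K}, which does not include B. So d(E,B) = 3.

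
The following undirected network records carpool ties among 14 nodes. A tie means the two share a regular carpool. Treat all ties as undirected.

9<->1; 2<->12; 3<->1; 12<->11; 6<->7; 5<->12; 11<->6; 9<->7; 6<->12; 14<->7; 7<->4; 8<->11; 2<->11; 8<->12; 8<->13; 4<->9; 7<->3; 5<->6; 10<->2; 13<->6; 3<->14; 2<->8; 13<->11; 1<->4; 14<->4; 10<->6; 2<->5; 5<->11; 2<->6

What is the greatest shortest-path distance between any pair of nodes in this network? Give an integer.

Eccentricity of each node (its greatest distance to any other): 1:5, 2:4, 3:4, 4:4, 5:4, 6:3, 7:3, 8:5, 9:4, 10:4, 11:4, 12:4, 13:4, 14:4.
The maximum eccentricity is 5, realized for instance by the pair 1–8 via 1 – 9 – 7 – 6 – 13 – 8. So the diameter is 5.

5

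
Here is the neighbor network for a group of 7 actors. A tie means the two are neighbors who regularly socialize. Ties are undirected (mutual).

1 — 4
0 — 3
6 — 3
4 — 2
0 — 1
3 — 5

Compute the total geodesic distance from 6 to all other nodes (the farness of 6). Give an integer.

Distances from 6: 0:2, 1:3, 2:5, 3:1, 4:4, 5:2.
Sum = 2 + 3 + 5 + 1 + 4 + 2 = 17.

17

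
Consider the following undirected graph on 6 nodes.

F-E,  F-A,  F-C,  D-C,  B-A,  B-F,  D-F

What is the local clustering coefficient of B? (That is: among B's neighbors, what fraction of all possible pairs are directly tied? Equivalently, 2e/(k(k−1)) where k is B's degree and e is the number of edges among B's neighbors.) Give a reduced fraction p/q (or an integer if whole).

1

B's neighbors: A and F (k = 2).
Possible neighbor pairs: C(2,2) = 1. Edges among them: A–F → e = 1.
Clustering(B) = 1/1.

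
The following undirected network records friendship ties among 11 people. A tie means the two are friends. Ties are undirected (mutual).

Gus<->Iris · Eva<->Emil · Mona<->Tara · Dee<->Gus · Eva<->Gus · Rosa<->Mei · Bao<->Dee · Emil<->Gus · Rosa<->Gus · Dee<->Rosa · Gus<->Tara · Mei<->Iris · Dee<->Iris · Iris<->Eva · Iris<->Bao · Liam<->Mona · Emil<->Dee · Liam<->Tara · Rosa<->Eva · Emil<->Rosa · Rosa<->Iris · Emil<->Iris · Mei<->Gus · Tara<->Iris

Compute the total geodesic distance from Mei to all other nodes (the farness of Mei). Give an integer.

Distances from Mei: Bao:2, Dee:2, Emil:2, Eva:2, Gus:1, Iris:1, Liam:3, Mona:3, Rosa:1, Tara:2.
Sum = 2 + 2 + 2 + 2 + 1 + 1 + 3 + 3 + 1 + 2 = 19.

19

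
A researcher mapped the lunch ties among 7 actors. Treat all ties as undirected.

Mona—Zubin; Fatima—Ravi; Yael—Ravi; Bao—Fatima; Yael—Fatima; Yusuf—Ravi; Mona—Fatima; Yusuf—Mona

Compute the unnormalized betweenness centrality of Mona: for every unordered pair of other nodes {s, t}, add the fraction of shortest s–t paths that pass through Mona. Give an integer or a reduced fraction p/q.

6

Pairs whose geodesics pass through Mona — Ravi–Zubin: 2/2; Yael–Zubin: 1; Bao–Yusuf: 1/2; Bao–Zubin: 1; Fatima–Yusuf: 1/2; Fatima–Zubin: 1; Yusuf–Zubin: 1.
All other pairs contribute 0.
Summing the contributions gives betweenness(Mona) = 6.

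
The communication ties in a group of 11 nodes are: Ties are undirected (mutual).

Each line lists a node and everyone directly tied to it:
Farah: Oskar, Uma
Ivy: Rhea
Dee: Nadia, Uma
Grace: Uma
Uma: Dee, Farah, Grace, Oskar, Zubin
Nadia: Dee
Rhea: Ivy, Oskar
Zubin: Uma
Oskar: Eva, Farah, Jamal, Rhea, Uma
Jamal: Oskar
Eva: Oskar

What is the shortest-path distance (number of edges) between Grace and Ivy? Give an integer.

One shortest route is Grace – Uma – Oskar – Rhea – Ivy, which uses 4 edges, and at distance 3 from Grace we only reach {Eva, Jamal, Nadia, Rhea}, which does not include Ivy. So d(Grace,Ivy) = 4.

4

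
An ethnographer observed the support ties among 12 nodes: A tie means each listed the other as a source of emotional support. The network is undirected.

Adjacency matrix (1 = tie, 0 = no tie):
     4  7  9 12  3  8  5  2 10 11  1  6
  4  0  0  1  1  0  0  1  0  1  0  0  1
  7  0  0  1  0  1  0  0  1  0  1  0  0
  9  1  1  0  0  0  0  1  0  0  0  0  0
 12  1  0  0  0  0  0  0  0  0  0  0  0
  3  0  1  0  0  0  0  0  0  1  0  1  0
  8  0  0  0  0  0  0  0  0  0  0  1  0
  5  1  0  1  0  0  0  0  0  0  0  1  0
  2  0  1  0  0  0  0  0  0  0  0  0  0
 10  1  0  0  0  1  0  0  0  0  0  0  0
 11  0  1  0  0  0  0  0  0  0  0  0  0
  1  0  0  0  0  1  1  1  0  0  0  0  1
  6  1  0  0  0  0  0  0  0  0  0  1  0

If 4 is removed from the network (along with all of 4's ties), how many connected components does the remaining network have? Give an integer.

2

Without 4, the remaining ties split the others into: {1, 2, 3, 5, 6, 7, 8, 9, 10, 11}; {12}.
That's 2 separate components.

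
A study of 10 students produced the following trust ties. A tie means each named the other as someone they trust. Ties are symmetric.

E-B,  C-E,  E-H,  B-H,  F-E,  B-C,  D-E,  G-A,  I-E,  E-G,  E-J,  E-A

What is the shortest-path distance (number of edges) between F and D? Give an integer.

2

One shortest route is F – E – D, which uses 2 edges, and F and D are not directly tied, so nothing shorter exists. So d(F,D) = 2.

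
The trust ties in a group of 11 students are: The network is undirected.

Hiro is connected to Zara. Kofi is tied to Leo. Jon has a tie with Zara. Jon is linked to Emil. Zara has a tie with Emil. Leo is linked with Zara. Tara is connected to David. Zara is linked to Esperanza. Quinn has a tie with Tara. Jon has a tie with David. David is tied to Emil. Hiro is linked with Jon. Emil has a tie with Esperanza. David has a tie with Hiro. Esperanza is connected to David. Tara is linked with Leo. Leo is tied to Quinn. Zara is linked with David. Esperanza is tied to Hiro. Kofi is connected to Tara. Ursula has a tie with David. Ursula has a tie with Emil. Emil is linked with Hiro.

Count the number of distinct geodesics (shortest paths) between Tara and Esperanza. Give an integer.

1

The shortest distance is 2, and the only length-2 path is Tara–David–Esperanza. So there is exactly 1 shortest path.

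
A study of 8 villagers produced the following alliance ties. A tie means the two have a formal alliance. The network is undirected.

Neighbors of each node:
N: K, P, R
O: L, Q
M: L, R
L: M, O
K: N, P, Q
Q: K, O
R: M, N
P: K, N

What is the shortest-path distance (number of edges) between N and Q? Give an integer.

One shortest route is N – K – Q, which uses 2 edges, and N and Q are not directly tied, so nothing shorter exists. So d(N,Q) = 2.

2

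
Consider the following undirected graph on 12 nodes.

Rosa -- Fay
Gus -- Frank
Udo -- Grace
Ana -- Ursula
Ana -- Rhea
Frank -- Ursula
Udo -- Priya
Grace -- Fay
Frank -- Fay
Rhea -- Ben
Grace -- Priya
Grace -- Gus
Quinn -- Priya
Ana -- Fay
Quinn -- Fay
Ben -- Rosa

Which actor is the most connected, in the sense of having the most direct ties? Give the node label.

Fay

Degrees — Ana:3, Ben:2, Fay:5, Frank:3, Grace:4, Gus:2, Priya:3, Quinn:2, Rhea:2, Rosa:2, Udo:2, Ursula:2.
The maximum is 5, attained only by Fay.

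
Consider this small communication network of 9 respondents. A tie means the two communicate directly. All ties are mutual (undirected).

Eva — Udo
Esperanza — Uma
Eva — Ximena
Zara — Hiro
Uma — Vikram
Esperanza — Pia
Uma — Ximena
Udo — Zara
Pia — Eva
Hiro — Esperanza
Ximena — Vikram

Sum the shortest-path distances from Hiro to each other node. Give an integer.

Distances from Hiro: Esperanza:1, Eva:3, Pia:2, Udo:2, Uma:2, Vikram:3, Ximena:3, Zara:1.
Sum = 1 + 3 + 2 + 2 + 2 + 3 + 3 + 1 = 17.

17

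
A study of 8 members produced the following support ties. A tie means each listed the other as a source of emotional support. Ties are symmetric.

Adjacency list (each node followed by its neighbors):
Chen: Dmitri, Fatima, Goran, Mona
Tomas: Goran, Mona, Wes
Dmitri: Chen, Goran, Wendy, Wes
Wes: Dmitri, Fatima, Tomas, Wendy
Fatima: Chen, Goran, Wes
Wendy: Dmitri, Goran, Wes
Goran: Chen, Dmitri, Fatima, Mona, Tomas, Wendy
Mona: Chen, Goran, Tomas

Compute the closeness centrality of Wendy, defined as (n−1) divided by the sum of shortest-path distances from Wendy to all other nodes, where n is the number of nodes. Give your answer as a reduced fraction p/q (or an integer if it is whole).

7/11

Distances from Wendy: Chen:2, Dmitri:1, Fatima:2, Goran:1, Mona:2, Tomas:2, Wes:1. Sum = 11.
n = 8, so closeness = 7/11.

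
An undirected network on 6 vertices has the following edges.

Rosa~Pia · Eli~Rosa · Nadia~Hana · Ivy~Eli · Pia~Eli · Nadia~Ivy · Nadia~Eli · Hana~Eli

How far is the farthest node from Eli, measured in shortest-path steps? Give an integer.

1

Distances from Eli: Hana:1, Ivy:1, Nadia:1, Pia:1, Rosa:1.
The largest is 1 (to Pia, Rosa, Ivy, Hana, and Nadia), so the eccentricity of Eli is 1.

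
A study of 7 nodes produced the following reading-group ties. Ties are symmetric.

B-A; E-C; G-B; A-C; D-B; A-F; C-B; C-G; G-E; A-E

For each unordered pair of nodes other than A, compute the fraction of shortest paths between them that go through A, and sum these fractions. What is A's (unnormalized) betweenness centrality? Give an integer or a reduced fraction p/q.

17/3

Pairs whose geodesics pass through A — E–B: 1/3; E–F: 1; E–D: 1/3; B–F: 1; G–F: 3/3; F–C: 1; F–D: 1.
All other pairs contribute 0.
Summing the contributions gives betweenness(A) = 17/3.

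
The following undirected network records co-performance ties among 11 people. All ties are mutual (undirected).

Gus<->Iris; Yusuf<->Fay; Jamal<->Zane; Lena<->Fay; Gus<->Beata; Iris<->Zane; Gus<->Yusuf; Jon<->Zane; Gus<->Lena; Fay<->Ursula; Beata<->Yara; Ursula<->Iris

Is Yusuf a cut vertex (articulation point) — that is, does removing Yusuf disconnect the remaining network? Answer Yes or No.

Even without Yusuf, every remaining node can still reach every other (the residual graph is connected), so Yusuf is not a cut vertex.

No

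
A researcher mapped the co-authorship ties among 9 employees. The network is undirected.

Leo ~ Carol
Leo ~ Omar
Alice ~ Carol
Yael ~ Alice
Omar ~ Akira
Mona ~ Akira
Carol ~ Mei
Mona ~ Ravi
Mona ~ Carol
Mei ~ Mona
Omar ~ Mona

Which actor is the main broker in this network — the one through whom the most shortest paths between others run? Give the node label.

Carol

Unnormalized betweenness of each node: Akira:0, Alice:7, Carol:14, Leo:3/2, Mei:0, Mona:27/2, Omar:2, Ravi:0, Yael:0.
Carol has the largest value, 14, making it the main broker — the node through which the most shortest paths run.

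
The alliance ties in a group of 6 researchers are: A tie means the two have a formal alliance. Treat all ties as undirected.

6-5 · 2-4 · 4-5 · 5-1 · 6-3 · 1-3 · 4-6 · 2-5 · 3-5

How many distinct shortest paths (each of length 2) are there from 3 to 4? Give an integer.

2

The shortest distance is 2. The length-2 paths are: 3–5–4; 3–6–4.
That gives 2 distinct shortest paths.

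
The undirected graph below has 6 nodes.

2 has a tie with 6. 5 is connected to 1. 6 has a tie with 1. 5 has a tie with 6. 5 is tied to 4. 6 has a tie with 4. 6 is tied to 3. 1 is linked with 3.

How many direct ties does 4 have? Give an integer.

2

4 is directly tied to 5 and 6. That is 2 neighbors, so the degree of 4 is 2.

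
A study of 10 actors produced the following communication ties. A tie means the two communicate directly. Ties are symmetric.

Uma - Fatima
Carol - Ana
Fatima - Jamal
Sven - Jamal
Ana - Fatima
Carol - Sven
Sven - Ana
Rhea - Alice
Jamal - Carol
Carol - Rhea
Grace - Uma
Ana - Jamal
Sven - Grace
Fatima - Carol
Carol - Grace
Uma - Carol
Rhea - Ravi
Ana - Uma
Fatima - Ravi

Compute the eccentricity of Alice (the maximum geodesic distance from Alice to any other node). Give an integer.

3

Distances from Alice: Ana:3, Carol:2, Fatima:3, Grace:3, Jamal:3, Ravi:2, Rhea:1, Sven:3, Uma:3.
The largest is 3 (to Fatima, Grace, Uma, Ana, Jamal, and Sven), so the eccentricity of Alice is 3.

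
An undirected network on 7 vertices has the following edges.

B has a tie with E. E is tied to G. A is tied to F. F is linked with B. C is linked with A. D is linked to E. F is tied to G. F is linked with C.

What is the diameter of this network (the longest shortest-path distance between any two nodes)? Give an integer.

Eccentricity of each node (its greatest distance to any other): A:4, B:2, C:4, D:4, E:3, F:3, G:2.
The maximum eccentricity is 4, realized for instance by the pair C–D via C – F – G – E – D. So the diameter is 4.

4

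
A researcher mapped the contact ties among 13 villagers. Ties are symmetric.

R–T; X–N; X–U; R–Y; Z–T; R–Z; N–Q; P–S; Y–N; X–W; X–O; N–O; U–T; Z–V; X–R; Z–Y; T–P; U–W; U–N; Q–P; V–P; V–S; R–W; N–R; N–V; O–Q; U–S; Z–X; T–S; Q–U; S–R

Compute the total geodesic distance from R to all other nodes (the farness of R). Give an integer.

17

Distances from R: N:1, O:2, P:2, Q:2, S:1, T:1, U:2, V:2, W:1, X:1, Y:1, Z:1.
Sum = 1 + 2 + 2 + 2 + 1 + 1 + 2 + 2 + 1 + 1 + 1 + 1 = 17.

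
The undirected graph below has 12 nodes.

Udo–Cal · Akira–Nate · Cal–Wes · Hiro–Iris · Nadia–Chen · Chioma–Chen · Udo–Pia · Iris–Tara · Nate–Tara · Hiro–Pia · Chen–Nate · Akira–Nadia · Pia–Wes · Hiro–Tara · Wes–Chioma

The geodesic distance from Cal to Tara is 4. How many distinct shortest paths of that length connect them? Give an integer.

The shortest distance is 4. The length-4 paths are: Cal–Wes–Pia–Hiro–Tara; Cal–Udo–Pia–Hiro–Tara.
That gives 2 distinct shortest paths.

2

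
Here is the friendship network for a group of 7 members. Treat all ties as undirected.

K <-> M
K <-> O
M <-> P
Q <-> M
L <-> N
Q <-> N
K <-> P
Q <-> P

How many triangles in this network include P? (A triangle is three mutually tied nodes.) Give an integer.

P's neighbors: K, M, and Q.
Neighbor pairs that are themselves tied: P–K–M; P–M–Q. Each forms one triangle with P, for 2 in total.

2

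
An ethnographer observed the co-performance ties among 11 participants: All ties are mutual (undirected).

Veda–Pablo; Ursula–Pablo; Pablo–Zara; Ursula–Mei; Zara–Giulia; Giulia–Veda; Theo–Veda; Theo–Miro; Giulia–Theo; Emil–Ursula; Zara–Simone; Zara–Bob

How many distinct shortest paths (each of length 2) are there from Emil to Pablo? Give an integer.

The shortest distance is 2, and the only length-2 path is Emil–Ursula–Pablo. So there is exactly 1 shortest path.

1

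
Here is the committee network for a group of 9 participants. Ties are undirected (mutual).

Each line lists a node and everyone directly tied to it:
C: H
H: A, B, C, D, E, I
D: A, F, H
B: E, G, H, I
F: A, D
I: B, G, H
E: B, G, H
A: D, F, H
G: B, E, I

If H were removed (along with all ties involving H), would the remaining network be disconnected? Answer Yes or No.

Removing H leaves {B, E, G, and I} with no path to {A, D, and F}, so the network splits into 3 components. H is a cut vertex.

Yes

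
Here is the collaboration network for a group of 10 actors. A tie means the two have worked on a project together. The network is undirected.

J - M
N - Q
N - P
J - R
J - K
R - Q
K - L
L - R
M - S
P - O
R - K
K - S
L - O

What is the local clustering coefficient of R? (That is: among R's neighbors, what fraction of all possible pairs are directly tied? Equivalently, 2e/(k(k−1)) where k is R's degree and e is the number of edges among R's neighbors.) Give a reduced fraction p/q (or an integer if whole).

1/3

R's neighbors: J, K, L, and Q (k = 4).
Possible neighbor pairs: C(4,2) = 6. Edges among them: J–K, K–L → e = 2.
Clustering(R) = 2/6 = 1/3.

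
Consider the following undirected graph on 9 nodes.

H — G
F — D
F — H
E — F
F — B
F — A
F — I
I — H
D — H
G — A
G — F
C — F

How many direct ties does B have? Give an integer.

1

B is directly tied to F. That is 1 neighbor, so the degree of B is 1.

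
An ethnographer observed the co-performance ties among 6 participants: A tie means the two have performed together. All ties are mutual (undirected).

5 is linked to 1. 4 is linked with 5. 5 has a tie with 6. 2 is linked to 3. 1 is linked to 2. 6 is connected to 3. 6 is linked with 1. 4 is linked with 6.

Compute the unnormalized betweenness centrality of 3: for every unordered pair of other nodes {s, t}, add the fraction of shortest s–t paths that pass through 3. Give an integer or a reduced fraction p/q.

5/6

Pairs whose geodesics pass through 3 — 6–2: 1/2; 4–2: 1/3.
All other pairs contribute 0.
Summing the contributions gives betweenness(3) = 5/6.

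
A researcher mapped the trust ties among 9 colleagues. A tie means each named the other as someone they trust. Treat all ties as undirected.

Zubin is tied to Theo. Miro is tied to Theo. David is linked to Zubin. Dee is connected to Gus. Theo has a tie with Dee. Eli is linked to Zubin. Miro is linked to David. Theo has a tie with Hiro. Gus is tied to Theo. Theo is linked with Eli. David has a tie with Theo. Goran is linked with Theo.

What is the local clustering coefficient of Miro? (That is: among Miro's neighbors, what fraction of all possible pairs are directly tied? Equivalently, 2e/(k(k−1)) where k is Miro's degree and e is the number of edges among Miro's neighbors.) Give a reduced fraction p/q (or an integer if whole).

1

Miro's neighbors: David and Theo (k = 2).
Possible neighbor pairs: C(2,2) = 1. Edges among them: David–Theo → e = 1.
Clustering(Miro) = 1/1.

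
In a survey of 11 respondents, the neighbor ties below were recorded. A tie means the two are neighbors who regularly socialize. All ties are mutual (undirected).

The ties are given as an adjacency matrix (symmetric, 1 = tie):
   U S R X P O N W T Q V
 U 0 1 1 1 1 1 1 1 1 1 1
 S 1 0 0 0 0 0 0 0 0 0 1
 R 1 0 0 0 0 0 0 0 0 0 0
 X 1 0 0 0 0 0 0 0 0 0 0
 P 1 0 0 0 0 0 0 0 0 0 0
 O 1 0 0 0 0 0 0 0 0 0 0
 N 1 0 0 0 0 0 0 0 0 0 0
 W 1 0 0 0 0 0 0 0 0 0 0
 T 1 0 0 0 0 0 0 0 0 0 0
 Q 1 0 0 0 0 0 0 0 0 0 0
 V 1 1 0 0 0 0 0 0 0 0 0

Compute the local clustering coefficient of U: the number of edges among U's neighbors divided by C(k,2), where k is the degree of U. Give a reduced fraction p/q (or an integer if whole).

1/45

U's neighbors: N, O, P, Q, R, S, T, V, W, and X (k = 10).
Possible neighbor pairs: C(10,2) = 45. Edges among them: S–V → e = 1.
Clustering(U) = 1/45.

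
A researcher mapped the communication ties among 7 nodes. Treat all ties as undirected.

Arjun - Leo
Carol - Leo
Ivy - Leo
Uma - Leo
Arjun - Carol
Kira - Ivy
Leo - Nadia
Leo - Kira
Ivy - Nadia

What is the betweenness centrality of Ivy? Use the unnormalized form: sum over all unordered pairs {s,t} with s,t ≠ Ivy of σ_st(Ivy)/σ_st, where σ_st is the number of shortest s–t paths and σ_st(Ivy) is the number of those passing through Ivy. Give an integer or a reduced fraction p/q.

1/2

Pairs whose geodesics pass through Ivy — Kira–Nadia: 1/2.
All other pairs contribute 0.
Summing the contributions gives betweenness(Ivy) = 1/2.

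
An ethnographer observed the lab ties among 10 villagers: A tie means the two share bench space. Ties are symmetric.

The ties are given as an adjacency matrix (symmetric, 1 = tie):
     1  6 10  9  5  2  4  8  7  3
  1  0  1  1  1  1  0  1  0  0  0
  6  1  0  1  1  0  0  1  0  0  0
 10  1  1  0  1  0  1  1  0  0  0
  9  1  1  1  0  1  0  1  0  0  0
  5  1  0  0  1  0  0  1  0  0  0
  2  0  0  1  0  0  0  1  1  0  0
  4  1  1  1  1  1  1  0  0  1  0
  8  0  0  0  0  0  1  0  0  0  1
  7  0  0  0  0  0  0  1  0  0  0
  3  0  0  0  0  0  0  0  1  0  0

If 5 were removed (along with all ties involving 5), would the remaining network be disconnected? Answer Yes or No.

No

Even without 5, every remaining node can still reach every other (the residual graph is connected), so 5 is not a cut vertex.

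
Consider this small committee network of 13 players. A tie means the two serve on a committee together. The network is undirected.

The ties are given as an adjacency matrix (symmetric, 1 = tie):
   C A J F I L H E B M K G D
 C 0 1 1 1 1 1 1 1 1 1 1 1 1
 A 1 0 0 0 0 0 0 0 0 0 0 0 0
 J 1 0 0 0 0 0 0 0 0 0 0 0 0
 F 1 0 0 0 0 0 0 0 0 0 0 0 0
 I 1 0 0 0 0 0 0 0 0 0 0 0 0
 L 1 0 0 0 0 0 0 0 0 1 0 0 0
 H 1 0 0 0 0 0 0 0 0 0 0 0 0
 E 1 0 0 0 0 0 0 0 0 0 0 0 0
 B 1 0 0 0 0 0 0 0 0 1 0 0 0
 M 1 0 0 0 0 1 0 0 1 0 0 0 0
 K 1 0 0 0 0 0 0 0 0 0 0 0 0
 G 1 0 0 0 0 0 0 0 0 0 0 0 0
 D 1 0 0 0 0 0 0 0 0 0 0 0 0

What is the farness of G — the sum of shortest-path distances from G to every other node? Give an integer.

23

Distances from G: A:2, B:2, C:1, D:2, E:2, F:2, H:2, I:2, J:2, K:2, L:2, M:2.
Sum = 2 + 2 + 1 + 2 + 2 + 2 + 2 + 2 + 2 + 2 + 2 + 2 = 23.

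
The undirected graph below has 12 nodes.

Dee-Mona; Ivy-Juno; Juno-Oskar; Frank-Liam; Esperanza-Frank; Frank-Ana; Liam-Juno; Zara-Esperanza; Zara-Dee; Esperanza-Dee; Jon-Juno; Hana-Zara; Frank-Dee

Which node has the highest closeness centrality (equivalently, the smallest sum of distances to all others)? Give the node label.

Frank

Farness (sum of distances to all others) for each node — Ana:32, Dee:25, Esperanza:26, Frank:22, Hana:42, Ivy:38, Jon:38, Juno:28, Liam:24, Mona:35, Oskar:38, Zara:32.
The smallest farness is 22, for Frank, so Frank has the highest closeness.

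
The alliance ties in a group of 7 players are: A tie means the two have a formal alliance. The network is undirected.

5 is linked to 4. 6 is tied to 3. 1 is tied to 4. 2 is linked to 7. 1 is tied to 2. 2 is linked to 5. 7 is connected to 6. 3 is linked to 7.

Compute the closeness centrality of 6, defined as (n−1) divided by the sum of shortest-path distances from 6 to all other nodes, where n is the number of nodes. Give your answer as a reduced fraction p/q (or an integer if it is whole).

Distances from 6: 1:3, 2:2, 3:1, 4:4, 5:3, 7:1. Sum = 14.
n = 7, so closeness = 6/14 = 3/7.

3/7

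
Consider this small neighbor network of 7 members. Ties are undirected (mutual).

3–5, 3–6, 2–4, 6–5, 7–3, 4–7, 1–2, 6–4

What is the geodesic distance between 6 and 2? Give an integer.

2

One shortest route is 6 – 4 – 2, which uses 2 edges, and 6 and 2 are not directly tied, so nothing shorter exists. So d(6,2) = 2.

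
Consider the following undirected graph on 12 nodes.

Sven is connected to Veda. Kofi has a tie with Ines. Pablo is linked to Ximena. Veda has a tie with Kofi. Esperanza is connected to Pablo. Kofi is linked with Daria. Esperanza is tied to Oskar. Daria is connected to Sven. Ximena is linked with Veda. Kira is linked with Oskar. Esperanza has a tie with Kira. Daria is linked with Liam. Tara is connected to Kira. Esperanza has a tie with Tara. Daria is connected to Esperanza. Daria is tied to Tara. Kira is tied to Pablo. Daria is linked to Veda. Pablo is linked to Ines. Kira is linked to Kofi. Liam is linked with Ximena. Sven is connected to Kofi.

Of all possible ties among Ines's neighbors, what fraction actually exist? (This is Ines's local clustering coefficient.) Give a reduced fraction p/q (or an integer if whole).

0

Ines's neighbors: Kofi and Pablo (k = 2).
Possible neighbor pairs: C(2,2) = 1. Edges among them: none → e = 0.
Clustering(Ines) = 0/1.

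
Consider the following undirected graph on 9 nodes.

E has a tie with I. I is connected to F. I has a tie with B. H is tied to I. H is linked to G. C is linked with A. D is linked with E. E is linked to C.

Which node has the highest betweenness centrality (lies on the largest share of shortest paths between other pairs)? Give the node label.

I

Unnormalized betweenness of each node: A:0, B:0, C:7, D:0, E:17, F:0, G:0, H:7, I:21.
I has the largest value, 21, making it the main broker — the node through which the most shortest paths run.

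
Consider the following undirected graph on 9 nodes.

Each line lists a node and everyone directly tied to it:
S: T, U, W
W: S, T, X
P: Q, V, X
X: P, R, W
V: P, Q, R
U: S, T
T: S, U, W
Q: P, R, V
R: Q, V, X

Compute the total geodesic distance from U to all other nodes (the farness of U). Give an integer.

Distances from U: P:4, Q:5, R:4, S:1, T:1, V:5, W:2, X:3.
Sum = 4 + 5 + 4 + 1 + 1 + 5 + 2 + 3 = 25.

25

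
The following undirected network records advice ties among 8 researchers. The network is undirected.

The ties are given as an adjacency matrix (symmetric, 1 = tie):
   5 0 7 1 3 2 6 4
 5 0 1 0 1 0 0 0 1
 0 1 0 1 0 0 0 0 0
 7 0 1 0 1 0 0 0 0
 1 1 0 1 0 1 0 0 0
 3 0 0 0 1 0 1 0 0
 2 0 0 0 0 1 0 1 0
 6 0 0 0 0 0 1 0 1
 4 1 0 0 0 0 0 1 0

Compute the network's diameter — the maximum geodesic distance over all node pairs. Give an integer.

4

Eccentricity of each node (its greatest distance to any other): 0:4, 1:3, 2:4, 3:3, 4:3, 5:3, 6:4, 7:4.
The maximum eccentricity is 4, realized for instance by the pair 0–2 via 0 – 5 – 1 – 3 – 2. So the diameter is 4.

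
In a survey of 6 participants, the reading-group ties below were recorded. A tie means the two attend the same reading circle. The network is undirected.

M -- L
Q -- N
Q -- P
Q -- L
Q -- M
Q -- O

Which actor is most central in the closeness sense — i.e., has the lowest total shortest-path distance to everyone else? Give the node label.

Farness (sum of distances to all others) for each node — L:8, M:8, N:9, O:9, P:9, Q:5.
The smallest farness is 5, for Q, so Q has the highest closeness.

Q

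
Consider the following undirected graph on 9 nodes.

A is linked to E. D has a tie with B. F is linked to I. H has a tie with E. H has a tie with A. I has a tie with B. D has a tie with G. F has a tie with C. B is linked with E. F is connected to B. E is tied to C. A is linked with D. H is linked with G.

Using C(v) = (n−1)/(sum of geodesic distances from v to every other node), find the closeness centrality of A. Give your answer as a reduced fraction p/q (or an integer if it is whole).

8/15

Distances from A: B:2, C:2, D:1, E:1, F:3, G:2, H:1, I:3. Sum = 15.
n = 9, so closeness = 8/15.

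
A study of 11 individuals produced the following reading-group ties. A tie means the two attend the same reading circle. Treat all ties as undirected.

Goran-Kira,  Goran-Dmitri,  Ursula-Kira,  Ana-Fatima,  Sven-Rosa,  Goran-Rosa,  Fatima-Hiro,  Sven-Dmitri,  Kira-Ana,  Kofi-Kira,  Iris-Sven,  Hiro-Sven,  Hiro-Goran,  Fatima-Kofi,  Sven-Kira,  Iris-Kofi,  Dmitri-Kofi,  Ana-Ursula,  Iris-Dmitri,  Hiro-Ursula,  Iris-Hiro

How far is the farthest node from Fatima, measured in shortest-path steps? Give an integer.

Distances from Fatima: Ana:1, Dmitri:2, Goran:2, Hiro:1, Iris:2, Kira:2, Kofi:1, Rosa:3, Sven:2, Ursula:2.
The largest is 3 (to Rosa), so the eccentricity of Fatima is 3.

3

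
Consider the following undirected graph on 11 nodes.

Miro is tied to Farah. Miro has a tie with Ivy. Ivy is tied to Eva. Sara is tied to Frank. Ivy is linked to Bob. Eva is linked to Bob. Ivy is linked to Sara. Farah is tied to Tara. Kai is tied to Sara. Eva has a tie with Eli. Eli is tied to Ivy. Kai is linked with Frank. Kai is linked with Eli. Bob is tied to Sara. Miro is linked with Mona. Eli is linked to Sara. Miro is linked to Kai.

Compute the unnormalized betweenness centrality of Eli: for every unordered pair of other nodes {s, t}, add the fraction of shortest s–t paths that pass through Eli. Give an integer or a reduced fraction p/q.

13/6

Pairs whose geodesics pass through Eli — Frank–Eva: 2/4; Sara–Eva: 1/3; Kai–Ivy: 1/3; Kai–Eva: 1.
All other pairs contribute 0.
Summing the contributions gives betweenness(Eli) = 13/6.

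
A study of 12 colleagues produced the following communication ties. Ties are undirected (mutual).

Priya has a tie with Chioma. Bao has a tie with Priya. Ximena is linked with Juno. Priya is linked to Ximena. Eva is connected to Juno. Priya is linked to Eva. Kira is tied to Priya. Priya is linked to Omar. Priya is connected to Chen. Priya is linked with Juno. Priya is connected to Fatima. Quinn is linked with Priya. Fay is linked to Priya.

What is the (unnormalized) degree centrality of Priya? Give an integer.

Priya is directly tied to Bao, Chen, Chioma, Eva, Fatima, Fay, Juno, Kira, Omar, Quinn, and Ximena. That is 11 neighbors, so the degree of Priya is 11.

11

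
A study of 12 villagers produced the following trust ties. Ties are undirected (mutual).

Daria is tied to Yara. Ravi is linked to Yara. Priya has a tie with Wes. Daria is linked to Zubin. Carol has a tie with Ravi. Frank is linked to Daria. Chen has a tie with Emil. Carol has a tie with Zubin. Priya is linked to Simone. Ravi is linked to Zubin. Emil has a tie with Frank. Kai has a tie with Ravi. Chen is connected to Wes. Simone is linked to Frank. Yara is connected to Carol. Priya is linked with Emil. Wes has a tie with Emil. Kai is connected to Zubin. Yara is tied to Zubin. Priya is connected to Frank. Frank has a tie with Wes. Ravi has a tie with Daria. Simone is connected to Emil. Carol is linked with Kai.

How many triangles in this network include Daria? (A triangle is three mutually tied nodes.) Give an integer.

3

Daria's neighbors: Frank, Ravi, Yara, and Zubin.
Neighbor pairs that are themselves tied: Daria–Ravi–Yara; Daria–Ravi–Zubin; Daria–Yara–Zubin. Each forms one triangle with Daria, for 3 in total.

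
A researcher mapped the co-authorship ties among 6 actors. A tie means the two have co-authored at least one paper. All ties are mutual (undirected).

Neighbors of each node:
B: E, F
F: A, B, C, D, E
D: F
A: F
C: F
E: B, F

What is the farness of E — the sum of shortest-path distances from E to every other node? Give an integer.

8

Distances from E: A:2, B:1, C:2, D:2, F:1.
Sum = 2 + 1 + 2 + 2 + 1 = 8.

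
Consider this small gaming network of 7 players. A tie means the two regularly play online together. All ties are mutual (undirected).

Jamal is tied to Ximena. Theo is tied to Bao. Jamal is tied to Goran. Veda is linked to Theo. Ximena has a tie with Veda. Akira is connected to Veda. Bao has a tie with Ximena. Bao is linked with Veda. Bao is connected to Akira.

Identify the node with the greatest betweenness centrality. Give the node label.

Unnormalized betweenness of each node: Akira:0, Bao:7/2, Goran:0, Jamal:5, Theo:0, Veda:7/2, Ximena:8.
Ximena has the largest value, 8, making it the main broker — the node through which the most shortest paths run.

Ximena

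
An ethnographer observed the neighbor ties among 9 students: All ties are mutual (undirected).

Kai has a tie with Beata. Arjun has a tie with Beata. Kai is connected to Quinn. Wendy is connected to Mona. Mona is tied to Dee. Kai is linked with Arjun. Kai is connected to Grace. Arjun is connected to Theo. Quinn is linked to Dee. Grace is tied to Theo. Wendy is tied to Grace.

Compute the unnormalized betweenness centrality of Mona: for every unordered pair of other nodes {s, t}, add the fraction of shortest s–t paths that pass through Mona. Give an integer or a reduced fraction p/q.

Pairs whose geodesics pass through Mona — Wendy–Quinn: 1/2; Wendy–Dee: 1; Grace–Dee: 1/2; Theo–Dee: 1/3.
All other pairs contribute 0.
Summing the contributions gives betweenness(Mona) = 7/3.

7/3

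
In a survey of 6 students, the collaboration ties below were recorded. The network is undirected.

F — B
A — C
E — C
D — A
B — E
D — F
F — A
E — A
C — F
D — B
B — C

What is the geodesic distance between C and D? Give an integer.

One shortest route is C – F – D, which uses 2 edges, and C and D are not directly tied, so nothing shorter exists. So d(C,D) = 2.

2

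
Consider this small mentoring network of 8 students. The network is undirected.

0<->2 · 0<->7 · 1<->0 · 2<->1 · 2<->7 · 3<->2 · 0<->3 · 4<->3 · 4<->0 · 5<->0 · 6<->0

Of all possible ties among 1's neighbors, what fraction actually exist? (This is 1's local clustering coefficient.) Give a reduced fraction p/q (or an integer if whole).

1

1's neighbors: 0 and 2 (k = 2).
Possible neighbor pairs: C(2,2) = 1. Edges among them: 0–2 → e = 1.
Clustering(1) = 1/1.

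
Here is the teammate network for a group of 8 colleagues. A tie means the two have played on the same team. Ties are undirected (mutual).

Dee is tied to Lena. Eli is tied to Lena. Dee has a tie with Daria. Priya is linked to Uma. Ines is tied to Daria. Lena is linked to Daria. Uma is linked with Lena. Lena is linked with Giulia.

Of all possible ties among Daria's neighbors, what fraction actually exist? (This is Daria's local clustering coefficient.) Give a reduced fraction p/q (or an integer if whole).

1/3

Daria's neighbors: Dee, Ines, and Lena (k = 3).
Possible neighbor pairs: C(3,2) = 3. Edges among them: Dee–Lena → e = 1.
Clustering(Daria) = 1/3.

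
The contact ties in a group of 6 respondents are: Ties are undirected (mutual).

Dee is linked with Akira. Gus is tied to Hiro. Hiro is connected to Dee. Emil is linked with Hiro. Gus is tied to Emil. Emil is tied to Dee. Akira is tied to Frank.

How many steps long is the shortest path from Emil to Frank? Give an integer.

One shortest route is Emil – Dee – Akira – Frank, which uses 3 edges, and at distance 2 from Emil we only reach {Akira}, which does not include Frank. So d(Emil,Frank) = 3.

3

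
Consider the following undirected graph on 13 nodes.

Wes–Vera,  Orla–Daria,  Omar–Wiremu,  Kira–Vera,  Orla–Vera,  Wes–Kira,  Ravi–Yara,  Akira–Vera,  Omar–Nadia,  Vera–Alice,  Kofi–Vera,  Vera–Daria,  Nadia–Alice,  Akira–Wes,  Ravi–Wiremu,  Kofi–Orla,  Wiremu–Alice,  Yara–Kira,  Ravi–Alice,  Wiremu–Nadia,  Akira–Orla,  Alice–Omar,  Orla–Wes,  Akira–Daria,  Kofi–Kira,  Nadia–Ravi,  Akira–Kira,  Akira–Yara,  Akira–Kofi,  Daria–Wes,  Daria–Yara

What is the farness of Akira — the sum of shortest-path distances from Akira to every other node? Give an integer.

20

Distances from Akira: Alice:2, Daria:1, Kira:1, Kofi:1, Nadia:3, Omar:3, Orla:1, Ravi:2, Vera:1, Wes:1, Wiremu:3, Yara:1.
Sum = 2 + 1 + 1 + 1 + 3 + 3 + 1 + 2 + 1 + 1 + 3 + 1 = 20.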